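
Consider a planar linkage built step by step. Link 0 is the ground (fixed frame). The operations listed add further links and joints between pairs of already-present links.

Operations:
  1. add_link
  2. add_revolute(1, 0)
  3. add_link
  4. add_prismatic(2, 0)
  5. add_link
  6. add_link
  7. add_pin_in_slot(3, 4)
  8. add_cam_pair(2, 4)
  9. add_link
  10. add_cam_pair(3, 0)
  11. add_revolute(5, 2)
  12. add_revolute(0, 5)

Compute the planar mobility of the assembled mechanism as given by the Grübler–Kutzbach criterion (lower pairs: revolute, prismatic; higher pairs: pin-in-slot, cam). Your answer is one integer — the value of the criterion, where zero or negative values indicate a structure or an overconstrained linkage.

[1;0;0] (link 0 is ground)
L+ [2;0;0]
R(1,0)∈J1 [2;1;0]
L+ [3;1;0]
P(2,0)∈J1 [3;2;0]
L+ [4;2;0]
L+ [5;2;0]
PS(3,4)∈J2 [5;2;1]
C(2,4)∈J2 [5;2;2]
L+ [6;2;2]
C(3,0)∈J2 [6;2;3]
R(5,2)∈J1 [6;3;3]
R(0,5)∈J1 [6;4;3]
mobility = 15 − 8 − 3 = 4

M = 4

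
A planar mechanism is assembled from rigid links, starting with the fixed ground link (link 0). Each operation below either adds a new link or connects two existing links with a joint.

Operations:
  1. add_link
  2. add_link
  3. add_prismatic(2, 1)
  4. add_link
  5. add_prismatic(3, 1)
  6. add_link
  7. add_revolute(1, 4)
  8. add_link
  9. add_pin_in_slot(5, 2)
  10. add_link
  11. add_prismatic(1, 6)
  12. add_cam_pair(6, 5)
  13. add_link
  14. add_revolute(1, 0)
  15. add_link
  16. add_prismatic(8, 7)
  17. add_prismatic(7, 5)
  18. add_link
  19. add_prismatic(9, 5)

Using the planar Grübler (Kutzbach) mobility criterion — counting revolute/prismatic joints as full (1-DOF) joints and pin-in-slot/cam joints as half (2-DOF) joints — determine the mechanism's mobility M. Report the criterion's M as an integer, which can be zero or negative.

L=1 J1=0 J2=0
add link → L=2 J1=0 J2=0
add link → L=3 J1=0 J2=0
P@2,1 dof=1 J1 → L=3 J1=1 J2=0
add link → L=4 J1=1 J2=0
P@3,1 dof=1 J1 → L=4 J1=2 J2=0
add link → L=5 J1=2 J2=0
R@1,4 dof=1 J1 → L=5 J1=3 J2=0
add link → L=6 J1=3 J2=0
PS@5,2 dof=2 J2 → L=6 J1=3 J2=1
add link → L=7 J1=3 J2=1
P@1,6 dof=1 J1 → L=7 J1=4 J2=1
C@6,5 dof=2 J2 → L=7 J1=4 J2=2
add link → L=8 J1=4 J2=2
R@1,0 dof=1 J1 → L=8 J1=5 J2=2
add link → L=9 J1=5 J2=2
P@8,7 dof=1 J1 → L=9 J1=6 J2=2
P@7,5 dof=1 J1 → L=9 J1=7 J2=2
add link → L=10 J1=7 J2=2
P@9,5 dof=1 J1 → L=10 J1=8 J2=2
M=3(L−1)−2J1−J2=3·9−2·8−2=9

M = 9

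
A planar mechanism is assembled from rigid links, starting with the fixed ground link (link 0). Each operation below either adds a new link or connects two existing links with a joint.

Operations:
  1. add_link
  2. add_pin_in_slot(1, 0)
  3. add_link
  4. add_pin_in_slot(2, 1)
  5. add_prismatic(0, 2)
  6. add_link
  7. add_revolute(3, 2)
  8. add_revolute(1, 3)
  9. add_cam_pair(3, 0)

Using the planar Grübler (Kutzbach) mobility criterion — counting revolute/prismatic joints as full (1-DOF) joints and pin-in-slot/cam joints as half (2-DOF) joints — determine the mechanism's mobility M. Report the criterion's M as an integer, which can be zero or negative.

M = 0

L=1 J1=0 J2=0
add link → L=2 J1=0 J2=0
PS@1,0 dof=2 J2 → L=2 J1=0 J2=1
add link → L=3 J1=0 J2=1
PS@2,1 dof=2 J2 → L=3 J1=0 J2=2
P@0,2 dof=1 J1 → L=3 J1=1 J2=2
add link → L=4 J1=1 J2=2
R@3,2 dof=1 J1 → L=4 J1=2 J2=2
R@1,3 dof=1 J1 → L=4 J1=3 J2=2
C@3,0 dof=2 J2 → L=4 J1=3 J2=3
M=3(L−1)−2J1−J2=3·3−2·3−3=0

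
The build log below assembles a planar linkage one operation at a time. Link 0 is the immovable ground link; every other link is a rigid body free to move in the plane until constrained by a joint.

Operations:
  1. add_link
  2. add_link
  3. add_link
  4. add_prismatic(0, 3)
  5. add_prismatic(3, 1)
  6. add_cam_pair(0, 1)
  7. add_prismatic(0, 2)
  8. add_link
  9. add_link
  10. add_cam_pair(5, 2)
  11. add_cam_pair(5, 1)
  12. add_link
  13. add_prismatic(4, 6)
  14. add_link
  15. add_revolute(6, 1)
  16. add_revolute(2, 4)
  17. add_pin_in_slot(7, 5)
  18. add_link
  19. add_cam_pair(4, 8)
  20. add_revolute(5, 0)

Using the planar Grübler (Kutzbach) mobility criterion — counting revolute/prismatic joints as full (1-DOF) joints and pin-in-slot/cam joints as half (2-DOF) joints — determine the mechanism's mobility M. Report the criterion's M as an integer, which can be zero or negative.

L=1 J1=0 J2=0
add link → L=2 J1=0 J2=0
add link → L=3 J1=0 J2=0
add link → L=4 J1=0 J2=0
P@0,3 dof=1 J1 → L=4 J1=1 J2=0
P@3,1 dof=1 J1 → L=4 J1=2 J2=0
C@0,1 dof=2 J2 → L=4 J1=2 J2=1
P@0,2 dof=1 J1 → L=4 J1=3 J2=1
add link → L=5 J1=3 J2=1
add link → L=6 J1=3 J2=1
C@5,2 dof=2 J2 → L=6 J1=3 J2=2
C@5,1 dof=2 J2 → L=6 J1=3 J2=3
add link → L=7 J1=3 J2=3
P@4,6 dof=1 J1 → L=7 J1=4 J2=3
add link → L=8 J1=4 J2=3
R@6,1 dof=1 J1 → L=8 J1=5 J2=3
R@2,4 dof=1 J1 → L=8 J1=6 J2=3
PS@7,5 dof=2 J2 → L=8 J1=6 J2=4
add link → L=9 J1=6 J2=4
C@4,8 dof=2 J2 → L=9 J1=6 J2=5
R@5,0 dof=1 J1 → L=9 J1=7 J2=5
M=3(L−1)−2J1−J2=3·8−2·7−5=5

M = 5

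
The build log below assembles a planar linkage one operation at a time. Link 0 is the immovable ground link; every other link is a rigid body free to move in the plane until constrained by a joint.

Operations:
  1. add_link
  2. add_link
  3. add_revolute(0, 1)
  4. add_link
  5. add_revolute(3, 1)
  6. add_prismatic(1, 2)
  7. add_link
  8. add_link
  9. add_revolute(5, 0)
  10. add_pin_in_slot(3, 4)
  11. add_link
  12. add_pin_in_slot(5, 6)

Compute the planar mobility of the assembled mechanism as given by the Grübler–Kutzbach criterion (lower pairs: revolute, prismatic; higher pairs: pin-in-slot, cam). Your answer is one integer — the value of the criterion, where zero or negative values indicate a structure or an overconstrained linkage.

link 0 = ground. State L|J1|J2 = 1|0|0
+link1  2|0|0
+link2  3|0|0
R(0,1) f=1→J1  3|1|0
+link3  4|1|0
R(3,1) f=1→J1  4|2|0
P(1,2) f=1→J1  4|3|0
+link4  5|3|0
+link5  6|3|0
R(5,0) f=1→J1  6|4|0
PS(3,4) f=2→J2  6|4|1
+link6  7|4|1
PS(5,6) f=2→J2  7|4|2
M = 3(7−1)−2·4−2 = 18−8−2 = 8

M = 8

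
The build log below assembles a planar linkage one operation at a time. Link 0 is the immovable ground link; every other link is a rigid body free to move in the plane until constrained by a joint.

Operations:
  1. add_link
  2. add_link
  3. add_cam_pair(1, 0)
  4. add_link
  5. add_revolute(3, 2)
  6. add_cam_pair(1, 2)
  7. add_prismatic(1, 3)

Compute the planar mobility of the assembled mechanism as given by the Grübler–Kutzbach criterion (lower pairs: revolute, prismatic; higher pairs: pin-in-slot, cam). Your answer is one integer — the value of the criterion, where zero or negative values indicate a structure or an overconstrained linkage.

M = 3

(L,J1,J2)=(1,0,0); link0 fixed
link1: (2,0,0)
link2: (3,0,0)
C 1-0 [J2]: (3,0,1)
link3: (4,0,1)
R 3-2 [J1]: (4,1,1)
C 1-2 [J2]: (4,1,2)
P 1-3 [J1]: (4,2,2)
Grübler: 3·3 − 2·2 − 2 = 3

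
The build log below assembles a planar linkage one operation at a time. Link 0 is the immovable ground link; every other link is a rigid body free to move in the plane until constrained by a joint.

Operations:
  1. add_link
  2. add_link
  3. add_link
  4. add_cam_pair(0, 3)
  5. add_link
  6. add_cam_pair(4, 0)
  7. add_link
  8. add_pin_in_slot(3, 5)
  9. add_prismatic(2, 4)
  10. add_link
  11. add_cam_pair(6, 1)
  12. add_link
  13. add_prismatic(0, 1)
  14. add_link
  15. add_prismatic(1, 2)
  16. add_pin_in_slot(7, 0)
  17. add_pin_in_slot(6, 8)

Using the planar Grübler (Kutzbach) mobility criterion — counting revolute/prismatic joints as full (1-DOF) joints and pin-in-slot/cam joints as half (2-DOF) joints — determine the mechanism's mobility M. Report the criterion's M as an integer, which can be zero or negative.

[1;0;0] (link 0 is ground)
L+ [2;0;0]
L+ [3;0;0]
L+ [4;0;0]
C(0,3)∈J2 [4;0;1]
L+ [5;0;1]
C(4,0)∈J2 [5;0;2]
L+ [6;0;2]
PS(3,5)∈J2 [6;0;3]
P(2,4)∈J1 [6;1;3]
L+ [7;1;3]
C(6,1)∈J2 [7;1;4]
L+ [8;1;4]
P(0,1)∈J1 [8;2;4]
L+ [9;2;4]
P(1,2)∈J1 [9;3;4]
PS(7,0)∈J2 [9;3;5]
PS(6,8)∈J2 [9;3;6]
mobility = 24 − 6 − 6 = 12

M = 12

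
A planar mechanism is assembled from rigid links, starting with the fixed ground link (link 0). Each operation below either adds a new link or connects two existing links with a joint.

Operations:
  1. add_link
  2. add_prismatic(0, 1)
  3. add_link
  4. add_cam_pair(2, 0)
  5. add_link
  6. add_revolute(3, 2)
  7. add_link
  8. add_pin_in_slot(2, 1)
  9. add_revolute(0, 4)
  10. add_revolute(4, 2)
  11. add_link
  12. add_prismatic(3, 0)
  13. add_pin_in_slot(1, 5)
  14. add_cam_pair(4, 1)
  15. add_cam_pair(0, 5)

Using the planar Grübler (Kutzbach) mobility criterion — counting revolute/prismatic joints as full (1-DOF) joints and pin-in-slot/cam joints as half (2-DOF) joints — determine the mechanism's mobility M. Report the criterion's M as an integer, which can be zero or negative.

M = 0

L=1 J1=0 J2=0
add link → L=2 J1=0 J2=0
P@0,1 dof=1 J1 → L=2 J1=1 J2=0
add link → L=3 J1=1 J2=0
C@2,0 dof=2 J2 → L=3 J1=1 J2=1
add link → L=4 J1=1 J2=1
R@3,2 dof=1 J1 → L=4 J1=2 J2=1
add link → L=5 J1=2 J2=1
PS@2,1 dof=2 J2 → L=5 J1=2 J2=2
R@0,4 dof=1 J1 → L=5 J1=3 J2=2
R@4,2 dof=1 J1 → L=5 J1=4 J2=2
add link → L=6 J1=4 J2=2
P@3,0 dof=1 J1 → L=6 J1=5 J2=2
PS@1,5 dof=2 J2 → L=6 J1=5 J2=3
C@4,1 dof=2 J2 → L=6 J1=5 J2=4
C@0,5 dof=2 J2 → L=6 J1=5 J2=5
M=3(L−1)−2J1−J2=3·5−2·5−5=0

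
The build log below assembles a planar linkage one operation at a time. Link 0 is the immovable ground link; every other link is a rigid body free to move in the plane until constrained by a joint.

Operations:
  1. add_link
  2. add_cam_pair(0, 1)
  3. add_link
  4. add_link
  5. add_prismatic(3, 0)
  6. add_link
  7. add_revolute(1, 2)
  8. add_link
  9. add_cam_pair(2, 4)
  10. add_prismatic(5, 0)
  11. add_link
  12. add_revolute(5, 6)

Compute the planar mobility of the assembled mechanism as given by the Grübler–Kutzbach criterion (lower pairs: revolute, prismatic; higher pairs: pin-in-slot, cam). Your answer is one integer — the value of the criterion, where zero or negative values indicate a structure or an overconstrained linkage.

(L,J1,J2)=(1,0,0); link0 fixed
link1: (2,0,0)
C 0-1 [J2]: (2,0,1)
link2: (3,0,1)
link3: (4,0,1)
P 3-0 [J1]: (4,1,1)
link4: (5,1,1)
R 1-2 [J1]: (5,2,1)
link5: (6,2,1)
C 2-4 [J2]: (6,2,2)
P 5-0 [J1]: (6,3,2)
link6: (7,3,2)
R 5-6 [J1]: (7,4,2)
Grübler: 3·6 − 2·4 − 2 = 8

M = 8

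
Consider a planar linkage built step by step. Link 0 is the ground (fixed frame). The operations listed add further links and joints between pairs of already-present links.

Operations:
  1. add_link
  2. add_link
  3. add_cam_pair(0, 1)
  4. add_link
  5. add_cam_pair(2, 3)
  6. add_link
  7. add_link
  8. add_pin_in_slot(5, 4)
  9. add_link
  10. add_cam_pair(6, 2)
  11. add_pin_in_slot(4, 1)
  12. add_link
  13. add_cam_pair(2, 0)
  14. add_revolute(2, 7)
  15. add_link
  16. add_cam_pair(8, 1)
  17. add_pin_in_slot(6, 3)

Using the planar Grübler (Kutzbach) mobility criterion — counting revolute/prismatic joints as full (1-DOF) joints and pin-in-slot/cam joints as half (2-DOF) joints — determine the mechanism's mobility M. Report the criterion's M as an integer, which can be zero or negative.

M = 14

link 0 = ground. State L|J1|J2 = 1|0|0
+link1  2|0|0
+link2  3|0|0
C(0,1) f=2→J2  3|0|1
+link3  4|0|1
C(2,3) f=2→J2  4|0|2
+link4  5|0|2
+link5  6|0|2
PS(5,4) f=2→J2  6|0|3
+link6  7|0|3
C(6,2) f=2→J2  7|0|4
PS(4,1) f=2→J2  7|0|5
+link7  8|0|5
C(2,0) f=2→J2  8|0|6
R(2,7) f=1→J1  8|1|6
+link8  9|1|6
C(8,1) f=2→J2  9|1|7
PS(6,3) f=2→J2  9|1|8
M = 3(9−1)−2·1−8 = 24−2−8 = 14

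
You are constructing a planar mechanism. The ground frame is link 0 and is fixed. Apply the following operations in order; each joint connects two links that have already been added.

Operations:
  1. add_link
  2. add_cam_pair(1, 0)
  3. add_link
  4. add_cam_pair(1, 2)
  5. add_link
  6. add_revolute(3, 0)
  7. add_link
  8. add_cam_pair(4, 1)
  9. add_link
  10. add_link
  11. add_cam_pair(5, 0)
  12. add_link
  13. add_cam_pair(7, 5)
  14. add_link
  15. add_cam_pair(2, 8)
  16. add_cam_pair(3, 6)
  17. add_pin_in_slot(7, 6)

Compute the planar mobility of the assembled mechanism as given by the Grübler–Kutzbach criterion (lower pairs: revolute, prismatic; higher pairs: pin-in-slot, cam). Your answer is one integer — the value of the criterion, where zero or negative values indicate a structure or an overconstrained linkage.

ground; <1,0,0>
#1 <2,0,0>
C:1↔0 J2 <2,0,1>
#2 <3,0,1>
C:1↔2 J2 <3,0,2>
#3 <4,0,2>
R:3↔0 J1 <4,1,2>
#4 <5,1,2>
C:4↔1 J2 <5,1,3>
#5 <6,1,3>
#6 <7,1,3>
C:5↔0 J2 <7,1,4>
#7 <8,1,4>
C:7↔5 J2 <8,1,5>
#8 <9,1,5>
C:2↔8 J2 <9,1,6>
C:3↔6 J2 <9,1,7>
PS:7↔6 J2 <9,1,8>
3×8 − 2×1 − 1×8 = 14

M = 14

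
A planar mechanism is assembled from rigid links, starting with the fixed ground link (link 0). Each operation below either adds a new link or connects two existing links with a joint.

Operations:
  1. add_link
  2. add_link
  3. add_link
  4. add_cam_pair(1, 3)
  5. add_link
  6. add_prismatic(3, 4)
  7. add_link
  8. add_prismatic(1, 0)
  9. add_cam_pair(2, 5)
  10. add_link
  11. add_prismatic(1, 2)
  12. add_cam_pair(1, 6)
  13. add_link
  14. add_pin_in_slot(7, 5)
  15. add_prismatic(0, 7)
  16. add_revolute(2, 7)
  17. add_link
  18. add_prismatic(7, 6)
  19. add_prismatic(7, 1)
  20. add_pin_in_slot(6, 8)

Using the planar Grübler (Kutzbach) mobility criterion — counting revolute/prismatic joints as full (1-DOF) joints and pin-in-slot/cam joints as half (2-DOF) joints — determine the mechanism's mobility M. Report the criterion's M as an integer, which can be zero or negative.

ground; <1,0,0>
#1 <2,0,0>
#2 <3,0,0>
#3 <4,0,0>
C:1↔3 J2 <4,0,1>
#4 <5,0,1>
P:3↔4 J1 <5,1,1>
#5 <6,1,1>
P:1↔0 J1 <6,2,1>
C:2↔5 J2 <6,2,2>
#6 <7,2,2>
P:1↔2 J1 <7,3,2>
C:1↔6 J2 <7,3,3>
#7 <8,3,3>
PS:7↔5 J2 <8,3,4>
P:0↔7 J1 <8,4,4>
R:2↔7 J1 <8,5,4>
#8 <9,5,4>
P:7↔6 J1 <9,6,4>
P:7↔1 J1 <9,7,4>
PS:6↔8 J2 <9,7,5>
3×8 − 2×7 − 1×5 = 5

M = 5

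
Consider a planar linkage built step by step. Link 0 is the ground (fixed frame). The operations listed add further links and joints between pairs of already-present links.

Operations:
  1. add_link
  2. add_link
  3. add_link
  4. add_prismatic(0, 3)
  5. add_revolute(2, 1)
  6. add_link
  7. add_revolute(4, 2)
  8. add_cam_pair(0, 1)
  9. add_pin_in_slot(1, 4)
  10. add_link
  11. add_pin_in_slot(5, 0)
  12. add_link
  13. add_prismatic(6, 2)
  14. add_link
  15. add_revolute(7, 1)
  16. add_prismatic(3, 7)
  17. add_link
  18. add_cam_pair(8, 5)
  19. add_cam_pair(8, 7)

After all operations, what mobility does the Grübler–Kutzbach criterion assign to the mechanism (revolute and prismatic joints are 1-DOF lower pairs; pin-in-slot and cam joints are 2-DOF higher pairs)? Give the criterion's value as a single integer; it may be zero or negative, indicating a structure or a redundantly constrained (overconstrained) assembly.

M = 7

link 0 = ground. State L|J1|J2 = 1|0|0
+link1  2|0|0
+link2  3|0|0
+link3  4|0|0
P(0,3) f=1→J1  4|1|0
R(2,1) f=1→J1  4|2|0
+link4  5|2|0
R(4,2) f=1→J1  5|3|0
C(0,1) f=2→J2  5|3|1
PS(1,4) f=2→J2  5|3|2
+link5  6|3|2
PS(5,0) f=2→J2  6|3|3
+link6  7|3|3
P(6,2) f=1→J1  7|4|3
+link7  8|4|3
R(7,1) f=1→J1  8|5|3
P(3,7) f=1→J1  8|6|3
+link8  9|6|3
C(8,5) f=2→J2  9|6|4
C(8,7) f=2→J2  9|6|5
M = 3(9−1)−2·6−5 = 24−12−5 = 7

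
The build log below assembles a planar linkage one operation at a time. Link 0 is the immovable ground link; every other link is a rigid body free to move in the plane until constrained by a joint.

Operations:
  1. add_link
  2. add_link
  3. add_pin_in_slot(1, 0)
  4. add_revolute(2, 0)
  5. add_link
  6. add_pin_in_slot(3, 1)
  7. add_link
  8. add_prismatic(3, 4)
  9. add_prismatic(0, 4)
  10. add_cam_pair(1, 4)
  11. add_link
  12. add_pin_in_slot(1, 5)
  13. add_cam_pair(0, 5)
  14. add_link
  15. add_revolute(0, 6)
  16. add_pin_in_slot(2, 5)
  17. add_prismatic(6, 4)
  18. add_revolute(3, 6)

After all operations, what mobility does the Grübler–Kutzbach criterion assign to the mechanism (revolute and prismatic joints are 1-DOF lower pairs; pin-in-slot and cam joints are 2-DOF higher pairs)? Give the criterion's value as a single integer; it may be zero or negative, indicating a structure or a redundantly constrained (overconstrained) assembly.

M = 0

L=1 J1=0 J2=0
add link → L=2 J1=0 J2=0
add link → L=3 J1=0 J2=0
PS@1,0 dof=2 J2 → L=3 J1=0 J2=1
R@2,0 dof=1 J1 → L=3 J1=1 J2=1
add link → L=4 J1=1 J2=1
PS@3,1 dof=2 J2 → L=4 J1=1 J2=2
add link → L=5 J1=1 J2=2
P@3,4 dof=1 J1 → L=5 J1=2 J2=2
P@0,4 dof=1 J1 → L=5 J1=3 J2=2
C@1,4 dof=2 J2 → L=5 J1=3 J2=3
add link → L=6 J1=3 J2=3
PS@1,5 dof=2 J2 → L=6 J1=3 J2=4
C@0,5 dof=2 J2 → L=6 J1=3 J2=5
add link → L=7 J1=3 J2=5
R@0,6 dof=1 J1 → L=7 J1=4 J2=5
PS@2,5 dof=2 J2 → L=7 J1=4 J2=6
P@6,4 dof=1 J1 → L=7 J1=5 J2=6
R@3,6 dof=1 J1 → L=7 J1=6 J2=6
M=3(L−1)−2J1−J2=3·6−2·6−6=0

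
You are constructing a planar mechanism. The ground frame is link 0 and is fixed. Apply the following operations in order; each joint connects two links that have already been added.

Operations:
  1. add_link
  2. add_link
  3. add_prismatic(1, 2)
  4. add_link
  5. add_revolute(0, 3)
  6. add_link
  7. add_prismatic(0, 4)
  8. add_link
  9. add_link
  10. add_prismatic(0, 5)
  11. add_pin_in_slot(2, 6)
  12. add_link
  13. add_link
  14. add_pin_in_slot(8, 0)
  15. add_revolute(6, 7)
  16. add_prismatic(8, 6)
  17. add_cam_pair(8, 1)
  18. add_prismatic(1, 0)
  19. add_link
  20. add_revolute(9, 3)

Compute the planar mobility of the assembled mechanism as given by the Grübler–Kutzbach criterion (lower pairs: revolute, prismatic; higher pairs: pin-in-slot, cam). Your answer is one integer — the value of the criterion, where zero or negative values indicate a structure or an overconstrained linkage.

L=1 J1=0 J2=0
add link → L=2 J1=0 J2=0
add link → L=3 J1=0 J2=0
P@1,2 dof=1 J1 → L=3 J1=1 J2=0
add link → L=4 J1=1 J2=0
R@0,3 dof=1 J1 → L=4 J1=2 J2=0
add link → L=5 J1=2 J2=0
P@0,4 dof=1 J1 → L=5 J1=3 J2=0
add link → L=6 J1=3 J2=0
add link → L=7 J1=3 J2=0
P@0,5 dof=1 J1 → L=7 J1=4 J2=0
PS@2,6 dof=2 J2 → L=7 J1=4 J2=1
add link → L=8 J1=4 J2=1
add link → L=9 J1=4 J2=1
PS@8,0 dof=2 J2 → L=9 J1=4 J2=2
R@6,7 dof=1 J1 → L=9 J1=5 J2=2
P@8,6 dof=1 J1 → L=9 J1=6 J2=2
C@8,1 dof=2 J2 → L=9 J1=6 J2=3
P@1,0 dof=1 J1 → L=9 J1=7 J2=3
add link → L=10 J1=7 J2=3
R@9,3 dof=1 J1 → L=10 J1=8 J2=3
M=3(L−1)−2J1−J2=3·9−2·8−3=8

M = 8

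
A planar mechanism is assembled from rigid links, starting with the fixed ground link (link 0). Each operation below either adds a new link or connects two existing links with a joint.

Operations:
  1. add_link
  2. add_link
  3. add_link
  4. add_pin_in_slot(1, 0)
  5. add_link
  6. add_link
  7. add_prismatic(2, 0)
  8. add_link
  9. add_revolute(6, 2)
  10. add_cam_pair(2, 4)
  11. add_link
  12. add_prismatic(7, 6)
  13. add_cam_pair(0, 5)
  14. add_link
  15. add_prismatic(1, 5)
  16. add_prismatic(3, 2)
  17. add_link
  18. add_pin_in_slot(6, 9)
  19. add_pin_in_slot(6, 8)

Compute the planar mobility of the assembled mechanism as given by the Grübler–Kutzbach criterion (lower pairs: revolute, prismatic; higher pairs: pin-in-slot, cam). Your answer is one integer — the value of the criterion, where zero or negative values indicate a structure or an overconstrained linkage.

ground; <1,0,0>
#1 <2,0,0>
#2 <3,0,0>
#3 <4,0,0>
PS:1↔0 J2 <4,0,1>
#4 <5,0,1>
#5 <6,0,1>
P:2↔0 J1 <6,1,1>
#6 <7,1,1>
R:6↔2 J1 <7,2,1>
C:2↔4 J2 <7,2,2>
#7 <8,2,2>
P:7↔6 J1 <8,3,2>
C:0↔5 J2 <8,3,3>
#8 <9,3,3>
P:1↔5 J1 <9,4,3>
P:3↔2 J1 <9,5,3>
#9 <10,5,3>
PS:6↔9 J2 <10,5,4>
PS:6↔8 J2 <10,5,5>
3×9 − 2×5 − 1×5 = 12

M = 12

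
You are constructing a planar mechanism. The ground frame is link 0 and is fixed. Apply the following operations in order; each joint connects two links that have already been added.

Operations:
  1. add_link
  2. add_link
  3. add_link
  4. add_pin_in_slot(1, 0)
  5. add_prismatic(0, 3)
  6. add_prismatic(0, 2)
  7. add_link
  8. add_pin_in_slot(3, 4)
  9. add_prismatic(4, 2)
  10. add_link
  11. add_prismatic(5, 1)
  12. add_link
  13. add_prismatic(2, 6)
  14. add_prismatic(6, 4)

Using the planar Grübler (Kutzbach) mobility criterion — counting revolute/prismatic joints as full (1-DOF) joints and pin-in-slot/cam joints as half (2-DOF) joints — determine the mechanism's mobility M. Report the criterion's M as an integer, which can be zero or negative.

[1;0;0] (link 0 is ground)
L+ [2;0;0]
L+ [3;0;0]
L+ [4;0;0]
PS(1,0)∈J2 [4;0;1]
P(0,3)∈J1 [4;1;1]
P(0,2)∈J1 [4;2;1]
L+ [5;2;1]
PS(3,4)∈J2 [5;2;2]
P(4,2)∈J1 [5;3;2]
L+ [6;3;2]
P(5,1)∈J1 [6;4;2]
L+ [7;4;2]
P(2,6)∈J1 [7;5;2]
P(6,4)∈J1 [7;6;2]
mobility = 18 − 12 − 2 = 4

M = 4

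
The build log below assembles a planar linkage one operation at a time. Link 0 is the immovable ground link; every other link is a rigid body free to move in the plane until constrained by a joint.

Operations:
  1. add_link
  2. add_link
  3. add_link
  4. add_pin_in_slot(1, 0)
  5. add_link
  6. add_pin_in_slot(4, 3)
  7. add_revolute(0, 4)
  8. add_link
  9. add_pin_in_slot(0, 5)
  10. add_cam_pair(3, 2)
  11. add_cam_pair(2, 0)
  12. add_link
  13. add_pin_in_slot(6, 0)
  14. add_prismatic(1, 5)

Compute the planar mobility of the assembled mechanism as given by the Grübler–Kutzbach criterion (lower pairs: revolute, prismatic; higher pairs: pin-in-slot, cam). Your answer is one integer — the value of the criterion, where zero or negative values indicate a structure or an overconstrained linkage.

L=1 J1=0 J2=0
add link → L=2 J1=0 J2=0
add link → L=3 J1=0 J2=0
add link → L=4 J1=0 J2=0
PS@1,0 dof=2 J2 → L=4 J1=0 J2=1
add link → L=5 J1=0 J2=1
PS@4,3 dof=2 J2 → L=5 J1=0 J2=2
R@0,4 dof=1 J1 → L=5 J1=1 J2=2
add link → L=6 J1=1 J2=2
PS@0,5 dof=2 J2 → L=6 J1=1 J2=3
C@3,2 dof=2 J2 → L=6 J1=1 J2=4
C@2,0 dof=2 J2 → L=6 J1=1 J2=5
add link → L=7 J1=1 J2=5
PS@6,0 dof=2 J2 → L=7 J1=1 J2=6
P@1,5 dof=1 J1 → L=7 J1=2 J2=6
M=3(L−1)−2J1−J2=3·6−2·2−6=8

M = 8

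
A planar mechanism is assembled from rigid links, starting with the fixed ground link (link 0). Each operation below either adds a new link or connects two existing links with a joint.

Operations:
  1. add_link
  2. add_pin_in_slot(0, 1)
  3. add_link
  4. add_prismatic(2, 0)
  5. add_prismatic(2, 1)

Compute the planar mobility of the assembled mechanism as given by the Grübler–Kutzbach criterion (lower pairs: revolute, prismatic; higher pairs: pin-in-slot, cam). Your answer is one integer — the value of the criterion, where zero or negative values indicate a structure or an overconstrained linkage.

M = 1

link 0 = ground. State L|J1|J2 = 1|0|0
+link1  2|0|0
PS(0,1) f=2→J2  2|0|1
+link2  3|0|1
P(2,0) f=1→J1  3|1|1
P(2,1) f=1→J1  3|2|1
M = 3(3−1)−2·2−1 = 6−4−1 = 1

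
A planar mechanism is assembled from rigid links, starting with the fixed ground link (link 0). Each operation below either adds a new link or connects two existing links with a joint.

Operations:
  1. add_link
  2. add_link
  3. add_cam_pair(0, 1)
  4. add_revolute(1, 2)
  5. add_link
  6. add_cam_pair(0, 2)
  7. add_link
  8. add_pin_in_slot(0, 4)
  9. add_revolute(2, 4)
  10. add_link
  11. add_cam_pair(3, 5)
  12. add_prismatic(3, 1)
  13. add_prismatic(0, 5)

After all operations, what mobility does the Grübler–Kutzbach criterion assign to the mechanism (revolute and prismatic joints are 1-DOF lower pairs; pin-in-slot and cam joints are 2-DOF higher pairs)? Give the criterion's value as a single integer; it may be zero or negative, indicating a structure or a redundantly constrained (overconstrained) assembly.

M = 3

[1;0;0] (link 0 is ground)
L+ [2;0;0]
L+ [3;0;0]
C(0,1)∈J2 [3;0;1]
R(1,2)∈J1 [3;1;1]
L+ [4;1;1]
C(0,2)∈J2 [4;1;2]
L+ [5;1;2]
PS(0,4)∈J2 [5;1;3]
R(2,4)∈J1 [5;2;3]
L+ [6;2;3]
C(3,5)∈J2 [6;2;4]
P(3,1)∈J1 [6;3;4]
P(0,5)∈J1 [6;4;4]
mobility = 15 − 8 − 4 = 3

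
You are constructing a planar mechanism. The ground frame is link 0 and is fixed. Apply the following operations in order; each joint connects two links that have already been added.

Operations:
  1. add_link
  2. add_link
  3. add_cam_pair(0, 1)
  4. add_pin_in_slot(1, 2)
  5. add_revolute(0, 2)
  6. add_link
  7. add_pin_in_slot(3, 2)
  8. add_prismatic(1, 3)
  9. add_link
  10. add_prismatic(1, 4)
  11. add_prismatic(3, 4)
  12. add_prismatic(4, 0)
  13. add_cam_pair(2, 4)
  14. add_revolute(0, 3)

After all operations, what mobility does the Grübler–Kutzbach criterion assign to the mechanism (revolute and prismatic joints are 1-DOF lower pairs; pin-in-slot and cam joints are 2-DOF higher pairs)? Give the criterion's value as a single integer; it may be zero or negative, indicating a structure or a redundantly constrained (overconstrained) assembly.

(L,J1,J2)=(1,0,0); link0 fixed
link1: (2,0,0)
link2: (3,0,0)
C 0-1 [J2]: (3,0,1)
PS 1-2 [J2]: (3,0,2)
R 0-2 [J1]: (3,1,2)
link3: (4,1,2)
PS 3-2 [J2]: (4,1,3)
P 1-3 [J1]: (4,2,3)
link4: (5,2,3)
P 1-4 [J1]: (5,3,3)
P 3-4 [J1]: (5,4,3)
P 4-0 [J1]: (5,5,3)
C 2-4 [J2]: (5,5,4)
R 0-3 [J1]: (5,6,4)
Grübler: 3·4 − 2·6 − 4 = -4

M = -4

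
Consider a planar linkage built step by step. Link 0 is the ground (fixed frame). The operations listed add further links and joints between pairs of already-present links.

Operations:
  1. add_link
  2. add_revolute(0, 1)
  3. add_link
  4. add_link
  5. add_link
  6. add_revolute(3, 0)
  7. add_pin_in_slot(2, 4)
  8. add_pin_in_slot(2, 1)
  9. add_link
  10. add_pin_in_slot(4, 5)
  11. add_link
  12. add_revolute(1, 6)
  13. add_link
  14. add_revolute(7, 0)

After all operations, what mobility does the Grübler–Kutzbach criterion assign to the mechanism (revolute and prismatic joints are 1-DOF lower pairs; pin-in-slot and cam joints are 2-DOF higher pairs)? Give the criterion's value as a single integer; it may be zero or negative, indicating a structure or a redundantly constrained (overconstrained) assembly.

[1;0;0] (link 0 is ground)
L+ [2;0;0]
R(0,1)∈J1 [2;1;0]
L+ [3;1;0]
L+ [4;1;0]
L+ [5;1;0]
R(3,0)∈J1 [5;2;0]
PS(2,4)∈J2 [5;2;1]
PS(2,1)∈J2 [5;2;2]
L+ [6;2;2]
PS(4,5)∈J2 [6;2;3]
L+ [7;2;3]
R(1,6)∈J1 [7;3;3]
L+ [8;3;3]
R(7,0)∈J1 [8;4;3]
mobility = 21 − 8 − 3 = 10

M = 10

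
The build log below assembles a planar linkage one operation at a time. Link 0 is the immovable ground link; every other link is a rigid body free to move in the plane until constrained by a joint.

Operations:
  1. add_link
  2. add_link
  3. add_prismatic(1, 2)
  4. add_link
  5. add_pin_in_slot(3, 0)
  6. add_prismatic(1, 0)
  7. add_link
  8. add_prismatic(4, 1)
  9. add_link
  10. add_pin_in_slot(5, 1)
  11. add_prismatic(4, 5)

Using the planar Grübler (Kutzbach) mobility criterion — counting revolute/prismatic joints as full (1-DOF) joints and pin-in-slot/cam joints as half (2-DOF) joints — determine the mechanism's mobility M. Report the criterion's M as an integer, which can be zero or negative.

[1;0;0] (link 0 is ground)
L+ [2;0;0]
L+ [3;0;0]
P(1,2)∈J1 [3;1;0]
L+ [4;1;0]
PS(3,0)∈J2 [4;1;1]
P(1,0)∈J1 [4;2;1]
L+ [5;2;1]
P(4,1)∈J1 [5;3;1]
L+ [6;3;1]
PS(5,1)∈J2 [6;3;2]
P(4,5)∈J1 [6;4;2]
mobility = 15 − 8 − 2 = 5

M = 5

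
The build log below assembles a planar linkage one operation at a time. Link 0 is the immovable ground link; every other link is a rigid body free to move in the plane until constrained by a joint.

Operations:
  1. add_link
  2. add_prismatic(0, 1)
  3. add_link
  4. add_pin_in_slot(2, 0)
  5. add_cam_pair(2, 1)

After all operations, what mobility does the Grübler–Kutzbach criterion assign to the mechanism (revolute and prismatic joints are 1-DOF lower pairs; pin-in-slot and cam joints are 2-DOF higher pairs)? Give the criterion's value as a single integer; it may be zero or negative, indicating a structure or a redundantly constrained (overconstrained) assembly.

ground; <1,0,0>
#1 <2,0,0>
P:0↔1 J1 <2,1,0>
#2 <3,1,0>
PS:2↔0 J2 <3,1,1>
C:2↔1 J2 <3,1,2>
3×2 − 2×1 − 1×2 = 2

M = 2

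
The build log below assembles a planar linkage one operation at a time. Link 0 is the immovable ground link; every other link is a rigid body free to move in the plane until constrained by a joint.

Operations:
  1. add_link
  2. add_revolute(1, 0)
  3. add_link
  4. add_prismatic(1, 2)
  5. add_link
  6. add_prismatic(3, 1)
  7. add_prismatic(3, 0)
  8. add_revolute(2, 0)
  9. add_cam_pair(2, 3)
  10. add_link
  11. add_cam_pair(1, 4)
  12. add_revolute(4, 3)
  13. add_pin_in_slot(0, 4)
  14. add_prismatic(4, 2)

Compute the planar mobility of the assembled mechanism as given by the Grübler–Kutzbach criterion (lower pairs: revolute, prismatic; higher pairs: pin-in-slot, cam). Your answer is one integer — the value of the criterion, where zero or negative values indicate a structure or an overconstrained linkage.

M = -5

(L,J1,J2)=(1,0,0); link0 fixed
link1: (2,0,0)
R 1-0 [J1]: (2,1,0)
link2: (3,1,0)
P 1-2 [J1]: (3,2,0)
link3: (4,2,0)
P 3-1 [J1]: (4,3,0)
P 3-0 [J1]: (4,4,0)
R 2-0 [J1]: (4,5,0)
C 2-3 [J2]: (4,5,1)
link4: (5,5,1)
C 1-4 [J2]: (5,5,2)
R 4-3 [J1]: (5,6,2)
PS 0-4 [J2]: (5,6,3)
P 4-2 [J1]: (5,7,3)
Grübler: 3·4 − 2·7 − 3 = -5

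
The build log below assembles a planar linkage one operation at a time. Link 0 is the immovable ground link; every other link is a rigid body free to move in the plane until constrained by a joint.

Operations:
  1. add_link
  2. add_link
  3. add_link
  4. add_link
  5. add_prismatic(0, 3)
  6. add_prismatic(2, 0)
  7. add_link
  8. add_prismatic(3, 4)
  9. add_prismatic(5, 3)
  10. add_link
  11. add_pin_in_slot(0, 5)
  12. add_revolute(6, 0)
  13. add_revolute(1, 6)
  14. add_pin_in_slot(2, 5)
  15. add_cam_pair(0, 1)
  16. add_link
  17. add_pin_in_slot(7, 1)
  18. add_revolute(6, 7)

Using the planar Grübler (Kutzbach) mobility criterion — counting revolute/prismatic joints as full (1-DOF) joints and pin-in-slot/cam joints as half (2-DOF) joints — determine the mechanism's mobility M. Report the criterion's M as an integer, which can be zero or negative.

(L,J1,J2)=(1,0,0); link0 fixed
link1: (2,0,0)
link2: (3,0,0)
link3: (4,0,0)
link4: (5,0,0)
P 0-3 [J1]: (5,1,0)
P 2-0 [J1]: (5,2,0)
link5: (6,2,0)
P 3-4 [J1]: (6,3,0)
P 5-3 [J1]: (6,4,0)
link6: (7,4,0)
PS 0-5 [J2]: (7,4,1)
R 6-0 [J1]: (7,5,1)
R 1-6 [J1]: (7,6,1)
PS 2-5 [J2]: (7,6,2)
C 0-1 [J2]: (7,6,3)
link7: (8,6,3)
PS 7-1 [J2]: (8,6,4)
R 6-7 [J1]: (8,7,4)
Grübler: 3·7 − 2·7 − 4 = 3

M = 3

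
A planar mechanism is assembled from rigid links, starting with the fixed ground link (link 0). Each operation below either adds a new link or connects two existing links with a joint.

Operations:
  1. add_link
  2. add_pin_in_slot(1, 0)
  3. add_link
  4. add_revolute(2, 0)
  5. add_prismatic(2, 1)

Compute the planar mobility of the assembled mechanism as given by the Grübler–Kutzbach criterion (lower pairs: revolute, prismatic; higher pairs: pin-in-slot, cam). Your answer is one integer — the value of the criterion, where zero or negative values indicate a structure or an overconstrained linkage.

M = 1

(L,J1,J2)=(1,0,0); link0 fixed
link1: (2,0,0)
PS 1-0 [J2]: (2,0,1)
link2: (3,0,1)
R 2-0 [J1]: (3,1,1)
P 2-1 [J1]: (3,2,1)
Grübler: 3·2 − 2·2 − 1 = 1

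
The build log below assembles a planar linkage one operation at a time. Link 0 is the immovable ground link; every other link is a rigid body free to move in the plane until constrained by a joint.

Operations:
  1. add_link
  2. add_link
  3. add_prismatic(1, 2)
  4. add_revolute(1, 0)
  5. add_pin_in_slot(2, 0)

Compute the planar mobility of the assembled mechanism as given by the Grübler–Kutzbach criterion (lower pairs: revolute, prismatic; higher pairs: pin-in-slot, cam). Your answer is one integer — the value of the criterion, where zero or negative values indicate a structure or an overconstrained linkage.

M = 1

link 0 = ground. State L|J1|J2 = 1|0|0
+link1  2|0|0
+link2  3|0|0
P(1,2) f=1→J1  3|1|0
R(1,0) f=1→J1  3|2|0
PS(2,0) f=2→J2  3|2|1
M = 3(3−1)−2·2−1 = 6−4−1 = 1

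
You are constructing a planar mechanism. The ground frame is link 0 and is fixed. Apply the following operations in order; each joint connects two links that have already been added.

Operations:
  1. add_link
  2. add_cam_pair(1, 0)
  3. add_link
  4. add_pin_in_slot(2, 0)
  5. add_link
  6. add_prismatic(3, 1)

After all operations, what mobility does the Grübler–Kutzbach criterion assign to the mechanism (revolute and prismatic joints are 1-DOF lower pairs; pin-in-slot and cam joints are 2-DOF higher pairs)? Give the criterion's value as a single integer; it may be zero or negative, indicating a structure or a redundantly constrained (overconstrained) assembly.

ground; <1,0,0>
#1 <2,0,0>
C:1↔0 J2 <2,0,1>
#2 <3,0,1>
PS:2↔0 J2 <3,0,2>
#3 <4,0,2>
P:3↔1 J1 <4,1,2>
3×3 − 2×1 − 1×2 = 5

M = 5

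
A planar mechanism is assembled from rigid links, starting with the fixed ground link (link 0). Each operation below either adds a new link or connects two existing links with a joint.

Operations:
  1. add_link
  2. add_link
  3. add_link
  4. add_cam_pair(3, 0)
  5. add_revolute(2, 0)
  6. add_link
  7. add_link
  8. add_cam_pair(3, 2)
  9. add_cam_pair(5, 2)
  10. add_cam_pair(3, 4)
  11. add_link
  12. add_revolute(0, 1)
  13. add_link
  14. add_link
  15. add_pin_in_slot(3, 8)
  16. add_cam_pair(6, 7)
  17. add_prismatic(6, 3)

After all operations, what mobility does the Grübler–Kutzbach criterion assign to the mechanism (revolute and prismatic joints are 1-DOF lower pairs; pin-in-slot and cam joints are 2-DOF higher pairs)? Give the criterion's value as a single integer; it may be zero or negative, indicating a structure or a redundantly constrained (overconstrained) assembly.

link 0 = ground. State L|J1|J2 = 1|0|0
+link1  2|0|0
+link2  3|0|0
+link3  4|0|0
C(3,0) f=2→J2  4|0|1
R(2,0) f=1→J1  4|1|1
+link4  5|1|1
+link5  6|1|1
C(3,2) f=2→J2  6|1|2
C(5,2) f=2→J2  6|1|3
C(3,4) f=2→J2  6|1|4
+link6  7|1|4
R(0,1) f=1→J1  7|2|4
+link7  8|2|4
+link8  9|2|4
PS(3,8) f=2→J2  9|2|5
C(6,7) f=2→J2  9|2|6
P(6,3) f=1→J1  9|3|6
M = 3(9−1)−2·3−6 = 24−6−6 = 12

M = 12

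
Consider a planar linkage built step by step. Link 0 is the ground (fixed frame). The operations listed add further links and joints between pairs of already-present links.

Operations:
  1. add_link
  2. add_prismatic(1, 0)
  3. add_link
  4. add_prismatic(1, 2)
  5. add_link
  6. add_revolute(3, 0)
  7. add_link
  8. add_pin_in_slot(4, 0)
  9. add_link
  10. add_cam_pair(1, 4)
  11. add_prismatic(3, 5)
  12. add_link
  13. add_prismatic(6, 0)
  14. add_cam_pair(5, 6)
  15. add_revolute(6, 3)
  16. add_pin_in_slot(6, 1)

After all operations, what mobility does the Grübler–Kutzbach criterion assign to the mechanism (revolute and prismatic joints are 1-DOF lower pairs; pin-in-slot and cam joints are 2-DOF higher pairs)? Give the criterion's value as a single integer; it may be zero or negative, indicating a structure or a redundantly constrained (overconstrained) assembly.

M = 2

link 0 = ground. State L|J1|J2 = 1|0|0
+link1  2|0|0
P(1,0) f=1→J1  2|1|0
+link2  3|1|0
P(1,2) f=1→J1  3|2|0
+link3  4|2|0
R(3,0) f=1→J1  4|3|0
+link4  5|3|0
PS(4,0) f=2→J2  5|3|1
+link5  6|3|1
C(1,4) f=2→J2  6|3|2
P(3,5) f=1→J1  6|4|2
+link6  7|4|2
P(6,0) f=1→J1  7|5|2
C(5,6) f=2→J2  7|5|3
R(6,3) f=1→J1  7|6|3
PS(6,1) f=2→J2  7|6|4
M = 3(7−1)−2·6−4 = 18−12−4 = 2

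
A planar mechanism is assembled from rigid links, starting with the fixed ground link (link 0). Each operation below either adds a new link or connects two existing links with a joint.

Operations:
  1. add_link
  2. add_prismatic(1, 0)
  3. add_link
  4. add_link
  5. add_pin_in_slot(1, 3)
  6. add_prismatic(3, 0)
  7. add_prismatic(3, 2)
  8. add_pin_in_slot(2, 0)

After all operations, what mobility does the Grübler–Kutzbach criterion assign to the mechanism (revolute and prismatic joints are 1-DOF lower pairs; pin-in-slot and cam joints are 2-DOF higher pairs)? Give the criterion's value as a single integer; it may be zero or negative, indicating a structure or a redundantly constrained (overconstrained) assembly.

(L,J1,J2)=(1,0,0); link0 fixed
link1: (2,0,0)
P 1-0 [J1]: (2,1,0)
link2: (3,1,0)
link3: (4,1,0)
PS 1-3 [J2]: (4,1,1)
P 3-0 [J1]: (4,2,1)
P 3-2 [J1]: (4,3,1)
PS 2-0 [J2]: (4,3,2)
Grübler: 3·3 − 2·3 − 2 = 1

M = 1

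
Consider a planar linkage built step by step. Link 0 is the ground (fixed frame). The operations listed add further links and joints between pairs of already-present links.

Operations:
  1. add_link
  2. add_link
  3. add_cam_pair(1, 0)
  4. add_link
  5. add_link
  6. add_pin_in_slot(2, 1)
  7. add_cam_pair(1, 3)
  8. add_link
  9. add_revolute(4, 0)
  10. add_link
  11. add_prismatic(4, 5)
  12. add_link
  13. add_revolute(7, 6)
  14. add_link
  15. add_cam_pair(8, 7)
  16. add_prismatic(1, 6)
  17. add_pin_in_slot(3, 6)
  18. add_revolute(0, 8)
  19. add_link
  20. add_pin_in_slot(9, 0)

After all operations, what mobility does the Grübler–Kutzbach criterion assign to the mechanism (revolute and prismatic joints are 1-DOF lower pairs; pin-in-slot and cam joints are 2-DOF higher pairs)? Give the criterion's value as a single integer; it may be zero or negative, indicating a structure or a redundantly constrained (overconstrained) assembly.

M = 11

link 0 = ground. State L|J1|J2 = 1|0|0
+link1  2|0|0
+link2  3|0|0
C(1,0) f=2→J2  3|0|1
+link3  4|0|1
+link4  5|0|1
PS(2,1) f=2→J2  5|0|2
C(1,3) f=2→J2  5|0|3
+link5  6|0|3
R(4,0) f=1→J1  6|1|3
+link6  7|1|3
P(4,5) f=1→J1  7|2|3
+link7  8|2|3
R(7,6) f=1→J1  8|3|3
+link8  9|3|3
C(8,7) f=2→J2  9|3|4
P(1,6) f=1→J1  9|4|4
PS(3,6) f=2→J2  9|4|5
R(0,8) f=1→J1  9|5|5
+link9  10|5|5
PS(9,0) f=2→J2  10|5|6
M = 3(10−1)−2·5−6 = 27−10−6 = 11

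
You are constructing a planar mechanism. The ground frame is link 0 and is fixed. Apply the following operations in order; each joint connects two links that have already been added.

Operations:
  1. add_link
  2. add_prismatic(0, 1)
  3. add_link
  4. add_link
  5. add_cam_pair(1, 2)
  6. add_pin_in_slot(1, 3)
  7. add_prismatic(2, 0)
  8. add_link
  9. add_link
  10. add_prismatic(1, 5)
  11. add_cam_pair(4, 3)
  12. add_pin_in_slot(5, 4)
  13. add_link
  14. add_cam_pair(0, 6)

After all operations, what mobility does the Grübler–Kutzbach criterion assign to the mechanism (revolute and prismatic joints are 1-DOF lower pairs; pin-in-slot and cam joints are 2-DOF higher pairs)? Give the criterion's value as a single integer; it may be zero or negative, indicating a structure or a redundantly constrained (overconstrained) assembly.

M = 7

ground; <1,0,0>
#1 <2,0,0>
P:0↔1 J1 <2,1,0>
#2 <3,1,0>
#3 <4,1,0>
C:1↔2 J2 <4,1,1>
PS:1↔3 J2 <4,1,2>
P:2↔0 J1 <4,2,2>
#4 <5,2,2>
#5 <6,2,2>
P:1↔5 J1 <6,3,2>
C:4↔3 J2 <6,3,3>
PS:5↔4 J2 <6,3,4>
#6 <7,3,4>
C:0↔6 J2 <7,3,5>
3×6 − 2×3 − 1×5 = 7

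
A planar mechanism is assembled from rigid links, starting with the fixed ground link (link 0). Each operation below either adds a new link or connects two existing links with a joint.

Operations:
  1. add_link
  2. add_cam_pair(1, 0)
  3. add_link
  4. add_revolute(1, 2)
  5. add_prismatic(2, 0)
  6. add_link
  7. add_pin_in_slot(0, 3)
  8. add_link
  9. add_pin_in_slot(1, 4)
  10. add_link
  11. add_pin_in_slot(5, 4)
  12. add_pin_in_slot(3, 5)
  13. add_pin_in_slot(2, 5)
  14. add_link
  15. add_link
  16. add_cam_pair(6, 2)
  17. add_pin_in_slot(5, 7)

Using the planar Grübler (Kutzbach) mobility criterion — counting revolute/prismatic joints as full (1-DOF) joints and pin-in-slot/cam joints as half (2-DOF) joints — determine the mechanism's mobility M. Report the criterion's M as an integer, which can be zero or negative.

M = 9

ground; <1,0,0>
#1 <2,0,0>
C:1↔0 J2 <2,0,1>
#2 <3,0,1>
R:1↔2 J1 <3,1,1>
P:2↔0 J1 <3,2,1>
#3 <4,2,1>
PS:0↔3 J2 <4,2,2>
#4 <5,2,2>
PS:1↔4 J2 <5,2,3>
#5 <6,2,3>
PS:5↔4 J2 <6,2,4>
PS:3↔5 J2 <6,2,5>
PS:2↔5 J2 <6,2,6>
#6 <7,2,6>
#7 <8,2,6>
C:6↔2 J2 <8,2,7>
PS:5↔7 J2 <8,2,8>
3×7 − 2×2 − 1×8 = 9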